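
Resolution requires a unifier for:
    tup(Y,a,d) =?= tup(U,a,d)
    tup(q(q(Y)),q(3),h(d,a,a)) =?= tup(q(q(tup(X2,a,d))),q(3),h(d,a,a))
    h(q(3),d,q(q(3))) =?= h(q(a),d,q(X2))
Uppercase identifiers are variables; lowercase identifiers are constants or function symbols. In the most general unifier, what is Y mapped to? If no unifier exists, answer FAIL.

FAIL

Decompose tup/3: Y =?= U,  a =?= a,  d =?= d.
Bind Y := U; substituting into the one remaining equation that mentions Y gives: tup(q(q(U)),q(3),h(d,a,a)) =?= tup(q(q(tup(X2,a,d))),q(3),h(d,a,a)).
Delete trivial equation a =?= a.
Delete trivial equation d =?= d.
Decompose tup/3: q(q(U)) =?= q(q(tup(X2,a,d))),  q(3) =?= q(3),  h(d,a,a) =?= h(d,a,a).
Decompose q/1: q(U) =?= q(tup(X2,a,d)).
Decompose q/1: U =?= tup(X2,a,d).
Bind U := tup(X2,a,d); no other remaining equation mentions U. Substituting into the earlier binding gives Y := tup(X2,a,d).
Delete trivial equation q(3) =?= q(3).
Delete trivial equation h(d,a,a) =?= h(d,a,a).
Decompose h/3: q(3) =?= q(a),  d =?= d,  q(q(3)) =?= q(X2).
Decompose q/1: 3 =?= a.
Clash: constants 3 and a differ; no unifier exists.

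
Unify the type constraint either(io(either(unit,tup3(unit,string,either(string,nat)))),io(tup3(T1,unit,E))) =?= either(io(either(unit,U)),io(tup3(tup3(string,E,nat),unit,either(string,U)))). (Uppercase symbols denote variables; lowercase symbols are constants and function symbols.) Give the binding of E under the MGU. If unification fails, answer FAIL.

Decompose either/2: io(either(unit,tup3(unit,string,either(string,nat)))) =?= io(either(unit,U)),  io(tup3(T1,unit,E)) =?= io(tup3(tup3(string,E,nat),unit,either(string,U))).
Decompose io/1: either(unit,tup3(unit,string,either(string,nat))) =?= either(unit,U).
Decompose either/2: unit =?= unit,  tup3(unit,string,either(string,nat)) =?= U.
Delete trivial equation unit =?= unit.
Bind U := tup3(unit,string,either(string,nat)); substituting into the remaining equation gives: io(tup3(T1,unit,E)) =?= io(tup3(tup3(string,E,nat),unit,either(string,tup3(unit,string,either(string,nat))))).
Decompose io/1: tup3(T1,unit,E) =?= tup3(tup3(string,E,nat),unit,either(string,tup3(unit,string,either(string,nat)))).
Decompose tup3/3: T1 =?= tup3(string,E,nat),  unit =?= unit,  E =?= either(string,tup3(unit,string,either(string,nat))).
Bind T1 := tup3(string,E,nat); no other remaining equation mentions T1.
Delete trivial equation unit =?= unit.
Bind E := either(string,tup3(unit,string,either(string,nat))). Substituting into the earlier binding gives T1 := tup3(string,either(string,tup3(unit,string,either(string,nat))),nat).
MGU = { U := tup3(unit,string,either(string,nat)), T1 := tup3(string,either(string,tup3(unit,string,either(string,nat))),nat), E := either(string,tup3(unit,string,either(string,nat))) }, so E := either(string,tup3(unit,string,either(string,nat))).

either(string,tup3(unit,string,either(string,nat)))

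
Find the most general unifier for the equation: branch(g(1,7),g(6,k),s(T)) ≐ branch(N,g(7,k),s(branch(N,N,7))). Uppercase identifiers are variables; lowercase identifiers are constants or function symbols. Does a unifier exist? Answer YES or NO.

Decompose branch/3: g(1,7) ≐ N,  g(6,k) ≐ g(7,k),  s(T) ≐ s(branch(N,N,7)).
Bind N := g(1,7); substituting into the one remaining equation that mentions N gives: s(T) ≐ s(branch(g(1,7),g(1,7),7)).
Decompose g/2: 6 ≐ 7,  k ≐ k.
Clash: constants 6 and 7 differ; no unifier exists.

NO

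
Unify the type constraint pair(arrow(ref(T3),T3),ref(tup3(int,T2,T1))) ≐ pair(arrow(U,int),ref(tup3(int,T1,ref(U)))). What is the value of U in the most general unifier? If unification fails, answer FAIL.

ref(int)

Decompose pair/2: arrow(ref(T3),T3) ≐ arrow(U,int),  ref(tup3(int,T2,T1)) ≐ ref(tup3(int,T1,ref(U))).
Decompose arrow/2: ref(T3) ≐ U,  T3 ≐ int.
Bind U := ref(T3); substituting into the one remaining equation that mentions U gives: ref(tup3(int,T2,T1)) ≐ ref(tup3(int,T1,ref(ref(T3)))).
Bind T3 := int; substituting into the remaining equation gives: ref(tup3(int,T2,T1)) ≐ ref(tup3(int,T1,ref(ref(int)))). Substituting into the earlier binding gives U := ref(int).
Decompose ref/1: tup3(int,T2,T1) ≐ tup3(int,T1,ref(ref(int))).
Decompose tup3/3: int ≐ int,  T2 ≐ T1,  T1 ≐ ref(ref(int)).
Delete trivial equation int ≐ int.
Bind T2 := T1; no other remaining equation mentions T2.
Bind T1 := ref(ref(int)). Substituting into the earlier binding gives T2 := ref(ref(int)).
MGU = { U -> ref(int), T3 -> int, T2 -> ref(ref(int)), T1 -> ref(ref(int)) }, so U -> ref(int).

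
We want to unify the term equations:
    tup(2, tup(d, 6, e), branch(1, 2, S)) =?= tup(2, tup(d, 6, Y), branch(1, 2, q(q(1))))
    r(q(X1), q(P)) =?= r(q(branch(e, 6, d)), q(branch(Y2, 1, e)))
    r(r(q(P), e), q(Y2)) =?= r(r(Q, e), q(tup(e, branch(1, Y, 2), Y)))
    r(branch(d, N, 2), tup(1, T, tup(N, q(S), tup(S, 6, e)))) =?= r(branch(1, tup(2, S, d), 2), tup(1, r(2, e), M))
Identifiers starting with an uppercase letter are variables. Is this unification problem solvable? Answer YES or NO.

NO

Decompose tup/3: 2 =?= 2,  tup(d, 6, e) =?= tup(d, 6, Y),  branch(1, 2, S) =?= branch(1, 2, q(q(1))).
Delete trivial equation 2 =?= 2.
Decompose tup/3: d =?= d,  6 =?= 6,  e =?= Y.
Delete trivial equation d =?= d.
Delete trivial equation 6 =?= 6.
Bind Y := e; substituting into the one remaining equation that mentions Y gives: r(r(q(P), e), q(Y2)) =?= r(r(Q, e), q(tup(e, branch(1, e, 2), e))).
Decompose branch/3: 1 =?= 1,  2 =?= 2,  S =?= q(q(1)).
Delete trivial equation 1 =?= 1.
Delete trivial equation 2 =?= 2.
Bind S := q(q(1)); substituting into the one remaining equation that mentions S gives: r(branch(d, N, 2), tup(1, T, tup(N, q(q(q(1))), tup(q(q(1)), 6, e)))) =?= r(branch(1, tup(2, q(q(1)), d), 2), tup(1, r(2, e), M)).
Decompose r/2: q(X1) =?= q(branch(e, 6, d)),  q(P) =?= q(branch(Y2, 1, e)).
Decompose q/1: X1 =?= branch(e, 6, d).
Bind X1 := branch(e, 6, d); no other remaining equation mentions X1.
Decompose q/1: P =?= branch(Y2, 1, e).
Bind P := branch(Y2, 1, e); substituting into the one remaining equation that mentions P gives: r(r(q(branch(Y2, 1, e)), e), q(Y2)) =?= r(r(Q, e), q(tup(e, branch(1, e, 2), e))).
Decompose r/2: r(q(branch(Y2, 1, e)), e) =?= r(Q, e),  q(Y2) =?= q(tup(e, branch(1, e, 2), e)).
Decompose r/2: q(branch(Y2, 1, e)) =?= Q,  e =?= e.
Bind Q := q(branch(Y2, 1, e)); no other remaining equation mentions Q.
Delete trivial equation e =?= e.
Decompose q/1: Y2 =?= tup(e, branch(1, e, 2), e).
Bind Y2 := tup(e, branch(1, e, 2), e); no other remaining equation mentions Y2. Substituting into the earlier bindings gives P := branch(tup(e, branch(1, e, 2), e), 1, e), Q := q(branch(tup(e, branch(1, e, 2), e), 1, e)).
Decompose r/2: branch(d, N, 2) =?= branch(1, tup(2, q(q(1)), d), 2),  tup(1, T, tup(N, q(q(q(1))), tup(q(q(1)), 6, e))) =?= tup(1, r(2, e), M).
Decompose branch/3: d =?= 1,  N =?= tup(2, q(q(1)), d),  2 =?= 2.
Clash: constants d and 1 differ; no unifier exists.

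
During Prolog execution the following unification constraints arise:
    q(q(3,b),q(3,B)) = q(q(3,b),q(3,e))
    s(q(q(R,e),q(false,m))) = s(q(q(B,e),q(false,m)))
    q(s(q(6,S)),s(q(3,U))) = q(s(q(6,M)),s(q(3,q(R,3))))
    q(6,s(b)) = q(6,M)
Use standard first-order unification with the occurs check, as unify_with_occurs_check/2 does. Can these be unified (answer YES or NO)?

Decompose q/2: q(3,b) = q(3,b),  q(3,B) = q(3,e).
Delete trivial equation q(3,b) = q(3,b).
Decompose q/2: 3 = 3,  B = e.
Delete trivial equation 3 = 3.
Bind B := e; substituting into the one remaining equation that mentions B gives: s(q(q(R,e),q(false,m))) = s(q(q(e,e),q(false,m))).
Decompose s/1: q(q(R,e),q(false,m)) = q(q(e,e),q(false,m)).
Decompose q/2: q(R,e) = q(e,e),  q(false,m) = q(false,m).
Decompose q/2: R = e,  e = e.
Bind R := e; substituting into the one remaining equation that mentions R gives: q(s(q(6,S)),s(q(3,U))) = q(s(q(6,M)),s(q(3,q(e,3)))).
Delete trivial equation e = e.
Delete trivial equation q(false,m) = q(false,m).
Decompose q/2: s(q(6,S)) = s(q(6,M)),  s(q(3,U)) = s(q(3,q(e,3))).
Decompose s/1: q(6,S) = q(6,M).
Decompose q/2: 6 = 6,  S = M.
Delete trivial equation 6 = 6.
Bind S := M; no other remaining equation mentions S.
Decompose s/1: q(3,U) = q(3,q(e,3)).
Decompose q/2: 3 = 3,  U = q(e,3).
Delete trivial equation 3 = 3.
Bind U := q(e,3); no other remaining equation mentions U.
Decompose q/2: 6 = 6,  s(b) = M.
Delete trivial equation 6 = 6.
Bind M := s(b). Substituting into the earlier binding gives S := s(b).
No equations remain and no clash or occurs-check failure arose, so a unifier exists.

YES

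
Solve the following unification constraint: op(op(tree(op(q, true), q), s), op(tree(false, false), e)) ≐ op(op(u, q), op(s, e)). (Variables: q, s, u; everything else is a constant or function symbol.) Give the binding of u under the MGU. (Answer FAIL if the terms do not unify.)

Decompose op/2: op(tree(op(q, true), q), s) ≐ op(u, q),  op(tree(false, false), e) ≐ op(s, e).
Decompose op/2: tree(op(q, true), q) ≐ u,  s ≐ q.
Bind u := tree(op(q, true), q); no other remaining equation mentions u.
Bind s := q; substituting into the remaining equation gives: op(tree(false, false), e) ≐ op(q, e).
Decompose op/2: tree(false, false) ≐ q,  e ≐ e.
Bind q := tree(false, false); no other remaining equation mentions q. Substituting into the earlier bindings gives u := tree(op(tree(false, false), true), tree(false, false)), s := tree(false, false).
Delete trivial equation e ≐ e.
MGU = { u -> tree(op(tree(false, false), true), tree(false, false)), s -> tree(false, false), q -> tree(false, false) }, so u -> tree(op(tree(false, false), true), tree(false, false)).

tree(op(tree(false, false), true), tree(false, false))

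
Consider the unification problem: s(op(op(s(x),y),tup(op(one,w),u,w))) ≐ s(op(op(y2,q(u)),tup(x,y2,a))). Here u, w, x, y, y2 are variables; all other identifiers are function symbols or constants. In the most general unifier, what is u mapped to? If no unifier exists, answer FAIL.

s(op(one,a))

Decompose s/1: op(op(s(x),y),tup(op(one,w),u,w)) ≐ op(op(y2,q(u)),tup(x,y2,a)).
Decompose op/2: op(s(x),y) ≐ op(y2,q(u)),  tup(op(one,w),u,w) ≐ tup(x,y2,a).
Decompose op/2: s(x) ≐ y2,  y ≐ q(u).
Bind y2 := s(x); substituting into the one remaining equation that mentions y2 gives: tup(op(one,w),u,w) ≐ tup(x,s(x),a).
Bind y := q(u); no other remaining equation mentions y.
Decompose tup/3: op(one,w) ≐ x,  u ≐ s(x),  w ≐ a.
Bind x := op(one,w); substituting into the one remaining equation that mentions x gives: u ≐ s(op(one,w)). Substituting into the earlier binding gives y2 := s(op(one,w)).
Bind u := s(op(one,w)); no other remaining equation mentions u. Substituting into the earlier binding gives y := q(s(op(one,w))).
Bind w := a. Substituting into the earlier bindings gives y2 := s(op(one,a)), y := q(s(op(one,a))), x := op(one,a), u := s(op(one,a)).
MGU = { y2 := s(op(one,a)), y := q(s(op(one,a))), x := op(one,a), u := s(op(one,a)), w := a }, so u := s(op(one,a)).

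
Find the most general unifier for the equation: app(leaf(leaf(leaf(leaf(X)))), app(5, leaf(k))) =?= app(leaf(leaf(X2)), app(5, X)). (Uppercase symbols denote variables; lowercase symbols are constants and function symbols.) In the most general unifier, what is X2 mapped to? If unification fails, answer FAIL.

leaf(leaf(leaf(k)))

Decompose app/2: leaf(leaf(leaf(leaf(X)))) =?= leaf(leaf(X2)),  app(5, leaf(k)) =?= app(5, X).
Decompose leaf/1: leaf(leaf(leaf(X))) =?= leaf(X2).
Decompose leaf/1: leaf(leaf(X)) =?= X2.
Bind X2 := leaf(leaf(X)); no other remaining equation mentions X2.
Decompose app/2: 5 =?= 5,  leaf(k) =?= X.
Delete trivial equation 5 =?= 5.
Bind X := leaf(k). Substituting into the earlier binding gives X2 := leaf(leaf(leaf(k))).
MGU = { X2 -> leaf(leaf(leaf(k))), X -> leaf(k) }, so X2 -> leaf(leaf(leaf(k))).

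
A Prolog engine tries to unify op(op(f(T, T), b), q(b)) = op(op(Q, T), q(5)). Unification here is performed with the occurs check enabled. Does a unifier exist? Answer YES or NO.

Decompose op/2: op(f(T, T), b) = op(Q, T),  q(b) = q(5).
Decompose op/2: f(T, T) = Q,  b = T.
Bind Q := f(T, T); no other remaining equation mentions Q.
Bind T := b; no other remaining equation mentions T. Substituting into the earlier binding gives Q := f(b, b).
Decompose q/1: b = 5.
Clash: constants b and 5 differ; no unifier exists.

NO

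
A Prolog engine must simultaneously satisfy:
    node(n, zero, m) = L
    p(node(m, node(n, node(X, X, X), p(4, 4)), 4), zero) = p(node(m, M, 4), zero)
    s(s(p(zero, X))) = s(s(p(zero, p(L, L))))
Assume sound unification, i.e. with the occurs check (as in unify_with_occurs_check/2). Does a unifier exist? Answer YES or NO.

Bind L := node(n, zero, m); substituting into the one remaining equation that mentions L gives: s(s(p(zero, X))) = s(s(p(zero, p(node(n, zero, m), node(n, zero, m))))).
Decompose p/2: node(m, node(n, node(X, X, X), p(4, 4)), 4) = node(m, M, 4),  zero = zero.
Decompose node/3: m = m,  node(n, node(X, X, X), p(4, 4)) = M,  4 = 4.
Delete trivial equation m = m.
Bind M := node(n, node(X, X, X), p(4, 4)); no other remaining equation mentions M.
Delete trivial equation 4 = 4.
Delete trivial equation zero = zero.
Decompose s/1: s(p(zero, X)) = s(p(zero, p(node(n, zero, m), node(n, zero, m)))).
Decompose s/1: p(zero, X) = p(zero, p(node(n, zero, m), node(n, zero, m))).
Decompose p/2: zero = zero,  X = p(node(n, zero, m), node(n, zero, m)).
Delete trivial equation zero = zero.
Bind X := p(node(n, zero, m), node(n, zero, m)). Substituting into the earlier binding gives M := node(n, node(p(node(n, zero, m), node(n, zero, m)), p(node(n, zero, m), node(n, zero, m)), p(node(n, zero, m), node(n, zero, m))), p(4, 4)).
No equations remain and no clash or occurs-check failure arose, so a unifier exists.

YES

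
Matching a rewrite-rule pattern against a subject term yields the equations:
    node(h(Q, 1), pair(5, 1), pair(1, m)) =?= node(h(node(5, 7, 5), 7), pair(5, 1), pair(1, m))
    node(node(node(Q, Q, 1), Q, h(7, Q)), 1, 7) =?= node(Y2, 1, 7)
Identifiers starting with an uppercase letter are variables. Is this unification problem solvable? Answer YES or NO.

Decompose node/3: h(Q, 1) =?= h(node(5, 7, 5), 7),  pair(5, 1) =?= pair(5, 1),  pair(1, m) =?= pair(1, m).
Decompose h/2: Q =?= node(5, 7, 5),  1 =?= 7.
Bind Q := node(5, 7, 5); substituting into the one remaining equation that mentions Q gives: node(node(node(node(5, 7, 5), node(5, 7, 5), 1), node(5, 7, 5), h(7, node(5, 7, 5))), 1, 7) =?= node(Y2, 1, 7).
Clash: constants 1 and 7 differ; no unifier exists.

NO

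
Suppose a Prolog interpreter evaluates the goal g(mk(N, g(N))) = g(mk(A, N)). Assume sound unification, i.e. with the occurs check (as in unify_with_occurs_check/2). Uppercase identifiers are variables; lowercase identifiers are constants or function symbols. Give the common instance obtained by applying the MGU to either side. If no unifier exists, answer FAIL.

FAIL

Decompose g/1: mk(N, g(N)) = mk(A, N).
Decompose mk/2: N = A,  g(N) = N.
Bind N := A; substituting into the remaining equation gives: g(A) = A.
Occurs check fails: A occurs in g(A); the equation A = g(A) has no finite solution.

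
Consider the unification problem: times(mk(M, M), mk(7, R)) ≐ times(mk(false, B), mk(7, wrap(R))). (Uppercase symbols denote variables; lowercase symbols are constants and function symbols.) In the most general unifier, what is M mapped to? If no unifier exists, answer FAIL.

FAIL

Decompose times/2: mk(M, M) ≐ mk(false, B),  mk(7, R) ≐ mk(7, wrap(R)).
Decompose mk/2: M ≐ false,  M ≐ B.
Bind M := false; substituting into the one remaining equation that mentions M gives: false ≐ B.
Bind B := false; no other remaining equation mentions B.
Decompose mk/2: 7 ≐ 7,  R ≐ wrap(R).
Delete trivial equation 7 ≐ 7.
Occurs check fails: R occurs in wrap(R); the equation R ≐ wrap(R) has no finite solution.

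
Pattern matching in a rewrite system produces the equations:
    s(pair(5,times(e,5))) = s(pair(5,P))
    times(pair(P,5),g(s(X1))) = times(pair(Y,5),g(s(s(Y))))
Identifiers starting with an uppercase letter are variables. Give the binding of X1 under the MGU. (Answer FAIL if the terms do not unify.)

s(times(e,5))

Decompose s/1: pair(5,times(e,5)) = pair(5,P).
Decompose pair/2: 5 = 5,  times(e,5) = P.
Delete trivial equation 5 = 5.
Bind P := times(e,5); substituting into the remaining equation gives: times(pair(times(e,5),5),g(s(X1))) = times(pair(Y,5),g(s(s(Y)))).
Decompose times/2: pair(times(e,5),5) = pair(Y,5),  g(s(X1)) = g(s(s(Y))).
Decompose pair/2: times(e,5) = Y,  5 = 5.
Bind Y := times(e,5); substituting into the one remaining equation that mentions Y gives: g(s(X1)) = g(s(s(times(e,5)))).
Delete trivial equation 5 = 5.
Decompose g/1: s(X1) = s(s(times(e,5))).
Decompose s/1: X1 = s(times(e,5)).
Bind X1 := s(times(e,5)).
MGU = { P -> times(e,5), Y -> times(e,5), X1 -> s(times(e,5)) }, so X1 -> s(times(e,5)).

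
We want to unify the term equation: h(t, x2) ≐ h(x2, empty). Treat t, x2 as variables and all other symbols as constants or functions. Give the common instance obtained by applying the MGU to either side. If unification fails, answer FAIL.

h(empty, empty)

Decompose h/2: t ≐ x2,  x2 ≐ empty.
Bind t := x2; no other remaining equation mentions t.
Bind x2 := empty. Substituting into the earlier binding gives t := empty.
Applying the MGU to either side gives h(empty, empty).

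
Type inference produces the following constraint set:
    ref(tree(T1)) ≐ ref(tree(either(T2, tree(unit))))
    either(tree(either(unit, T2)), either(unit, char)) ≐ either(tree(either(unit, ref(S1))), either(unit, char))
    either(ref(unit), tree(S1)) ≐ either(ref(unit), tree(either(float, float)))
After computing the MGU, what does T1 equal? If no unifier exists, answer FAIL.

either(ref(either(float, float)), tree(unit))

Decompose ref/1: tree(T1) ≐ tree(either(T2, tree(unit))).
Decompose tree/1: T1 ≐ either(T2, tree(unit)).
Bind T1 := either(T2, tree(unit)); no other remaining equation mentions T1.
Decompose either/2: tree(either(unit, T2)) ≐ tree(either(unit, ref(S1))),  either(unit, char) ≐ either(unit, char).
Decompose tree/1: either(unit, T2) ≐ either(unit, ref(S1)).
Decompose either/2: unit ≐ unit,  T2 ≐ ref(S1).
Delete trivial equation unit ≐ unit.
Bind T2 := ref(S1); no other remaining equation mentions T2. Substituting into the earlier binding gives T1 := either(ref(S1), tree(unit)).
Delete trivial equation either(unit, char) ≐ either(unit, char).
Decompose either/2: ref(unit) ≐ ref(unit),  tree(S1) ≐ tree(either(float, float)).
Delete trivial equation ref(unit) ≐ ref(unit).
Decompose tree/1: S1 ≐ either(float, float).
Bind S1 := either(float, float). Substituting into the earlier bindings gives T1 := either(ref(either(float, float)), tree(unit)), T2 := ref(either(float, float)).
MGU = { T1 ↦ either(ref(either(float, float)), tree(unit)), T2 ↦ ref(either(float, float)), S1 ↦ either(float, float) }, so T1 ↦ either(ref(either(float, float)), tree(unit)).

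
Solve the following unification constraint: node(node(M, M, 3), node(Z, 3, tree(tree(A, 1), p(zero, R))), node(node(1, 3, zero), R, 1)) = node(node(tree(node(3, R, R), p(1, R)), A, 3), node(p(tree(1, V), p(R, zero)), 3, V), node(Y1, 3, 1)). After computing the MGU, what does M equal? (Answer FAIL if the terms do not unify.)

tree(node(3, 3, 3), p(1, 3))

Decompose node/3: node(M, M, 3) = node(tree(node(3, R, R), p(1, R)), A, 3),  node(Z, 3, tree(tree(A, 1), p(zero, R))) = node(p(tree(1, V), p(R, zero)), 3, V),  node(node(1, 3, zero), R, 1) = node(Y1, 3, 1).
Decompose node/3: M = tree(node(3, R, R), p(1, R)),  M = A,  3 = 3.
Bind M := tree(node(3, R, R), p(1, R)); substituting into the one remaining equation that mentions M gives: tree(node(3, R, R), p(1, R)) = A.
Bind A := tree(node(3, R, R), p(1, R)); substituting into the one remaining equation that mentions A gives: node(Z, 3, tree(tree(tree(node(3, R, R), p(1, R)), 1), p(zero, R))) = node(p(tree(1, V), p(R, zero)), 3, V).
Delete trivial equation 3 = 3.
Decompose node/3: Z = p(tree(1, V), p(R, zero)),  3 = 3,  tree(tree(tree(node(3, R, R), p(1, R)), 1), p(zero, R)) = V.
Bind Z := p(tree(1, V), p(R, zero)); no other remaining equation mentions Z.
Delete trivial equation 3 = 3.
Bind V := tree(tree(tree(node(3, R, R), p(1, R)), 1), p(zero, R)); no other remaining equation mentions V. Substituting into the earlier binding gives Z := p(tree(1, tree(tree(tree(node(3, R, R), p(1, R)), 1), p(zero, R))), p(R, zero)).
Decompose node/3: node(1, 3, zero) = Y1,  R = 3,  1 = 1.
Bind Y1 := node(1, 3, zero); no other remaining equation mentions Y1.
Bind R := 3; no other remaining equation mentions R. Substituting into the earlier bindings gives M := tree(node(3, 3, 3), p(1, 3)), A := tree(node(3, 3, 3), p(1, 3)), Z := p(tree(1, tree(tree(tree(node(3, 3, 3), p(1, 3)), 1), p(zero, 3))), p(3, zero)), V := tree(tree(tree(node(3, 3, 3), p(1, 3)), 1), p(zero, 3)).
Delete trivial equation 1 = 1.
MGU = { M := tree(node(3, 3, 3), p(1, 3)), A := tree(node(3, 3, 3), p(1, 3)), Z := p(tree(1, tree(tree(tree(node(3, 3, 3), p(1, 3)), 1), p(zero, 3))), p(3, zero)), V := tree(tree(tree(node(3, 3, 3), p(1, 3)), 1), p(zero, 3)), Y1 := node(1, 3, zero), R := 3 }, so M := tree(node(3, 3, 3), p(1, 3)).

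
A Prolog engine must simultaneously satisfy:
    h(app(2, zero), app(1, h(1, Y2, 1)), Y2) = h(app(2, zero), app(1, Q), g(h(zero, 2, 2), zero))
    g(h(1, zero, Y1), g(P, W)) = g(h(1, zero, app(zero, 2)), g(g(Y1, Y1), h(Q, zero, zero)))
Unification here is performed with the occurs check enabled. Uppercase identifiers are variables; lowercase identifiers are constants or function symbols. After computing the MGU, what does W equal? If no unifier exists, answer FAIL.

Decompose h/3: app(2, zero) = app(2, zero),  app(1, h(1, Y2, 1)) = app(1, Q),  Y2 = g(h(zero, 2, 2), zero).
Delete trivial equation app(2, zero) = app(2, zero).
Decompose app/2: 1 = 1,  h(1, Y2, 1) = Q.
Delete trivial equation 1 = 1.
Bind Q := h(1, Y2, 1); substituting into the one remaining equation that mentions Q gives: g(h(1, zero, Y1), g(P, W)) = g(h(1, zero, app(zero, 2)), g(g(Y1, Y1), h(h(1, Y2, 1), zero, zero))).
Bind Y2 := g(h(zero, 2, 2), zero); substituting into the remaining equation gives: g(h(1, zero, Y1), g(P, W)) = g(h(1, zero, app(zero, 2)), g(g(Y1, Y1), h(h(1, g(h(zero, 2, 2), zero), 1), zero, zero))). Substituting into the earlier binding gives Q := h(1, g(h(zero, 2, 2), zero), 1).
Decompose g/2: h(1, zero, Y1) = h(1, zero, app(zero, 2)),  g(P, W) = g(g(Y1, Y1), h(h(1, g(h(zero, 2, 2), zero), 1), zero, zero)).
Decompose h/3: 1 = 1,  zero = zero,  Y1 = app(zero, 2).
Delete trivial equation 1 = 1.
Delete trivial equation zero = zero.
Bind Y1 := app(zero, 2); substituting into the remaining equation gives: g(P, W) = g(g(app(zero, 2), app(zero, 2)), h(h(1, g(h(zero, 2, 2), zero), 1), zero, zero)).
Decompose g/2: P = g(app(zero, 2), app(zero, 2)),  W = h(h(1, g(h(zero, 2, 2), zero), 1), zero, zero).
Bind P := g(app(zero, 2), app(zero, 2)); no other remaining equation mentions P.
Bind W := h(h(1, g(h(zero, 2, 2), zero), 1), zero, zero).
MGU = { Q -> h(1, g(h(zero, 2, 2), zero), 1), Y2 -> g(h(zero, 2, 2), zero), Y1 -> app(zero, 2), P -> g(app(zero, 2), app(zero, 2)), W -> h(h(1, g(h(zero, 2, 2), zero), 1), zero, zero) }, so W -> h(h(1, g(h(zero, 2, 2), zero), 1), zero, zero).

h(h(1, g(h(zero, 2, 2), zero), 1), zero, zero)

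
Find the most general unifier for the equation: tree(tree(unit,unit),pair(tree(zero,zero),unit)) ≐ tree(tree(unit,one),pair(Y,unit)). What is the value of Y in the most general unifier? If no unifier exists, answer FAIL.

Decompose tree/2: tree(unit,unit) ≐ tree(unit,one),  pair(tree(zero,zero),unit) ≐ pair(Y,unit).
Decompose tree/2: unit ≐ unit,  unit ≐ one.
Delete trivial equation unit ≐ unit.
Clash: constants unit and one differ; no unifier exists.

FAIL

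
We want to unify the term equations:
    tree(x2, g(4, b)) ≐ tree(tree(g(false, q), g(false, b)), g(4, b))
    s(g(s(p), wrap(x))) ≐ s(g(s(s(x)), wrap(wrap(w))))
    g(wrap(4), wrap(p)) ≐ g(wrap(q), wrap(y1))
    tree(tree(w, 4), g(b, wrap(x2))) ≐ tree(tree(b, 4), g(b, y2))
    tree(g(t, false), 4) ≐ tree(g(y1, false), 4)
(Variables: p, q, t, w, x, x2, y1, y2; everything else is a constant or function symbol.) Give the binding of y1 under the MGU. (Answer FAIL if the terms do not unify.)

s(wrap(b))

Decompose tree/2: x2 ≐ tree(g(false, q), g(false, b)),  g(4, b) ≐ g(4, b).
Bind x2 := tree(g(false, q), g(false, b)); substituting into the one remaining equation that mentions x2 gives: tree(tree(w, 4), g(b, wrap(tree(g(false, q), g(false, b))))) ≐ tree(tree(b, 4), g(b, y2)).
Delete trivial equation g(4, b) ≐ g(4, b).
Decompose s/1: g(s(p), wrap(x)) ≐ g(s(s(x)), wrap(wrap(w))).
Decompose g/2: s(p) ≐ s(s(x)),  wrap(x) ≐ wrap(wrap(w)).
Decompose s/1: p ≐ s(x).
Bind p := s(x); substituting into the one remaining equation that mentions p gives: g(wrap(4), wrap(s(x))) ≐ g(wrap(q), wrap(y1)).
Decompose wrap/1: x ≐ wrap(w).
Bind x := wrap(w); substituting into the one remaining equation that mentions x gives: g(wrap(4), wrap(s(wrap(w)))) ≐ g(wrap(q), wrap(y1)). Substituting into the earlier binding gives p := s(wrap(w)).
Decompose g/2: wrap(4) ≐ wrap(q),  wrap(s(wrap(w))) ≐ wrap(y1).
Decompose wrap/1: 4 ≐ q.
Bind q := 4; substituting into the one remaining equation that mentions q gives: tree(tree(w, 4), g(b, wrap(tree(g(false, 4), g(false, b))))) ≐ tree(tree(b, 4), g(b, y2)). Substituting into the earlier binding gives x2 := tree(g(false, 4), g(false, b)).
Decompose wrap/1: s(wrap(w)) ≐ y1.
Bind y1 := s(wrap(w)); substituting into the one remaining equation that mentions y1 gives: tree(g(t, false), 4) ≐ tree(g(s(wrap(w)), false), 4).
Decompose tree/2: tree(w, 4) ≐ tree(b, 4),  g(b, wrap(tree(g(false, 4), g(false, b)))) ≐ g(b, y2).
Decompose tree/2: w ≐ b,  4 ≐ 4.
Bind w := b; substituting into the one remaining equation that mentions w gives: tree(g(t, false), 4) ≐ tree(g(s(wrap(b)), false), 4). Substituting into the earlier bindings gives p := s(wrap(b)), x := wrap(b), y1 := s(wrap(b)).
Delete trivial equation 4 ≐ 4.
Decompose g/2: b ≐ b,  wrap(tree(g(false, 4), g(false, b))) ≐ y2.
Delete trivial equation b ≐ b.
Bind y2 := wrap(tree(g(false, 4), g(false, b))); no other remaining equation mentions y2.
Decompose tree/2: g(t, false) ≐ g(s(wrap(b)), false),  4 ≐ 4.
Decompose g/2: t ≐ s(wrap(b)),  false ≐ false.
Bind t := s(wrap(b)); no other remaining equation mentions t.
Delete trivial equation false ≐ false.
Delete trivial equation 4 ≐ 4.
MGU = { x2 ↦ tree(g(false, 4), g(false, b)), p ↦ s(wrap(b)), x ↦ wrap(b), q ↦ 4, y1 ↦ s(wrap(b)), w ↦ b, y2 ↦ wrap(tree(g(false, 4), g(false, b))), t ↦ s(wrap(b)) }, so y1 ↦ s(wrap(b)).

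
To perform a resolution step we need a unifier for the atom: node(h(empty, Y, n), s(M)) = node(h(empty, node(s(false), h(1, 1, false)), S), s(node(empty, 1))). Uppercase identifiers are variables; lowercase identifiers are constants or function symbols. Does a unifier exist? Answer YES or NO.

Decompose node/2: h(empty, Y, n) = h(empty, node(s(false), h(1, 1, false)), S),  s(M) = s(node(empty, 1)).
Decompose h/3: empty = empty,  Y = node(s(false), h(1, 1, false)),  n = S.
Delete trivial equation empty = empty.
Bind Y := node(s(false), h(1, 1, false)); no other remaining equation mentions Y.
Bind S := n; no other remaining equation mentions S.
Decompose s/1: M = node(empty, 1).
Bind M := node(empty, 1).
No equations remain and no clash or occurs-check failure arose, so a unifier exists.

YES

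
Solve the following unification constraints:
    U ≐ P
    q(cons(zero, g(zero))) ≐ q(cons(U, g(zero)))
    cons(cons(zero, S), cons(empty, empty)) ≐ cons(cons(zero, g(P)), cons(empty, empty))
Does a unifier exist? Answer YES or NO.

Bind U := P; substituting into the one remaining equation that mentions U gives: q(cons(zero, g(zero))) ≐ q(cons(P, g(zero))).
Decompose q/1: cons(zero, g(zero)) ≐ cons(P, g(zero)).
Decompose cons/2: zero ≐ P,  g(zero) ≐ g(zero).
Bind P := zero; substituting into the one remaining equation that mentions P gives: cons(cons(zero, S), cons(empty, empty)) ≐ cons(cons(zero, g(zero)), cons(empty, empty)). Substituting into the earlier binding gives U := zero.
Delete trivial equation g(zero) ≐ g(zero).
Decompose cons/2: cons(zero, S) ≐ cons(zero, g(zero)),  cons(empty, empty) ≐ cons(empty, empty).
Decompose cons/2: zero ≐ zero,  S ≐ g(zero).
Delete trivial equation zero ≐ zero.
Bind S := g(zero); no other remaining equation mentions S.
Delete trivial equation cons(empty, empty) ≐ cons(empty, empty).
No equations remain and no clash or occurs-check failure arose, so a unifier exists.

YES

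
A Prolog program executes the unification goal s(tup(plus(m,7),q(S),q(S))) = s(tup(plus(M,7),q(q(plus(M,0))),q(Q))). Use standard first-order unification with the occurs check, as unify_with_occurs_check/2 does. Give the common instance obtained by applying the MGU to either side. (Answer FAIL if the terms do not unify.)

Decompose s/1: tup(plus(m,7),q(S),q(S)) = tup(plus(M,7),q(q(plus(M,0))),q(Q)).
Decompose tup/3: plus(m,7) = plus(M,7),  q(S) = q(q(plus(M,0))),  q(S) = q(Q).
Decompose plus/2: m = M,  7 = 7.
Bind M := m; substituting into the one remaining equation that mentions M gives: q(S) = q(q(plus(m,0))).
Delete trivial equation 7 = 7.
Decompose q/1: S = q(plus(m,0)).
Bind S := q(plus(m,0)); substituting into the remaining equation gives: q(q(plus(m,0))) = q(Q).
Decompose q/1: q(plus(m,0)) = Q.
Bind Q := q(plus(m,0)).
Applying the MGU to either side gives s(tup(plus(m,7),q(q(plus(m,0))),q(q(plus(m,0))))).

s(tup(plus(m,7),q(q(plus(m,0))),q(q(plus(m,0)))))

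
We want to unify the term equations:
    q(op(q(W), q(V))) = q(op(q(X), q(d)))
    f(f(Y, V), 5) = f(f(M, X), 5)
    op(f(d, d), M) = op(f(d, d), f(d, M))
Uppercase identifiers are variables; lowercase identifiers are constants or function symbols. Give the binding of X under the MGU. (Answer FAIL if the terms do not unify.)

FAIL

Decompose q/1: op(q(W), q(V)) = op(q(X), q(d)).
Decompose op/2: q(W) = q(X),  q(V) = q(d).
Decompose q/1: W = X.
Bind W := X; no other remaining equation mentions W.
Decompose q/1: V = d.
Bind V := d; substituting into the one remaining equation that mentions V gives: f(f(Y, d), 5) = f(f(M, X), 5).
Decompose f/2: f(Y, d) = f(M, X),  5 = 5.
Decompose f/2: Y = M,  d = X.
Bind Y := M; no other remaining equation mentions Y.
Bind X := d; no other remaining equation mentions X. Substituting into the earlier binding gives W := d.
Delete trivial equation 5 = 5.
Decompose op/2: f(d, d) = f(d, d),  M = f(d, M).
Delete trivial equation f(d, d) = f(d, d).
Occurs check fails: M occurs in f(d, M); the equation M = f(d, M) has no finite solution.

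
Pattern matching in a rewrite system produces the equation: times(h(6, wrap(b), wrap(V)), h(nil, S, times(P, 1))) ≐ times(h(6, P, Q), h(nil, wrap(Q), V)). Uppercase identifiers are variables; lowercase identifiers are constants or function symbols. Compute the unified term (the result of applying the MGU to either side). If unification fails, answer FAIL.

times(h(6, wrap(b), wrap(times(wrap(b), 1))), h(nil, wrap(wrap(times(wrap(b), 1))), times(wrap(b), 1)))

Decompose times/2: h(6, wrap(b), wrap(V)) ≐ h(6, P, Q),  h(nil, S, times(P, 1)) ≐ h(nil, wrap(Q), V).
Decompose h/3: 6 ≐ 6,  wrap(b) ≐ P,  wrap(V) ≐ Q.
Delete trivial equation 6 ≐ 6.
Bind P := wrap(b); substituting into the one remaining equation that mentions P gives: h(nil, S, times(wrap(b), 1)) ≐ h(nil, wrap(Q), V).
Bind Q := wrap(V); substituting into the remaining equation gives: h(nil, S, times(wrap(b), 1)) ≐ h(nil, wrap(wrap(V)), V).
Decompose h/3: nil ≐ nil,  S ≐ wrap(wrap(V)),  times(wrap(b), 1) ≐ V.
Delete trivial equation nil ≐ nil.
Bind S := wrap(wrap(V)); no other remaining equation mentions S.
Bind V := times(wrap(b), 1). Substituting into the earlier bindings gives Q := wrap(times(wrap(b), 1)), S := wrap(wrap(times(wrap(b), 1))).
Applying the MGU to either side gives times(h(6, wrap(b), wrap(times(wrap(b), 1))), h(nil, wrap(wrap(times(wrap(b), 1))), times(wrap(b), 1))).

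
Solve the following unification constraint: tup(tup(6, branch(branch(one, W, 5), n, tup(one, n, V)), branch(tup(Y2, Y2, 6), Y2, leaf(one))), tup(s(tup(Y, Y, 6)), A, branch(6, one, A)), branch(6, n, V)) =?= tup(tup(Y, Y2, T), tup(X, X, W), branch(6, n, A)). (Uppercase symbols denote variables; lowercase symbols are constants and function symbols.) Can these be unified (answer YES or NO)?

YES

Decompose tup/3: tup(6, branch(branch(one, W, 5), n, tup(one, n, V)), branch(tup(Y2, Y2, 6), Y2, leaf(one))) =?= tup(Y, Y2, T),  tup(s(tup(Y, Y, 6)), A, branch(6, one, A)) =?= tup(X, X, W),  branch(6, n, V) =?= branch(6, n, A).
Decompose tup/3: 6 =?= Y,  branch(branch(one, W, 5), n, tup(one, n, V)) =?= Y2,  branch(tup(Y2, Y2, 6), Y2, leaf(one)) =?= T.
Bind Y := 6; substituting into the one remaining equation that mentions Y gives: tup(s(tup(6, 6, 6)), A, branch(6, one, A)) =?= tup(X, X, W).
Bind Y2 := branch(branch(one, W, 5), n, tup(one, n, V)); substituting into the one remaining equation that mentions Y2 gives: branch(tup(branch(branch(one, W, 5), n, tup(one, n, V)), branch(branch(one, W, 5), n, tup(one, n, V)), 6), branch(branch(one, W, 5), n, tup(one, n, V)), leaf(one)) =?= T.
Bind T := branch(tup(branch(branch(one, W, 5), n, tup(one, n, V)), branch(branch(one, W, 5), n, tup(one, n, V)), 6), branch(branch(one, W, 5), n, tup(one, n, V)), leaf(one)); no other remaining equation mentions T.
Decompose tup/3: s(tup(6, 6, 6)) =?= X,  A =?= X,  branch(6, one, A) =?= W.
Bind X := s(tup(6, 6, 6)); substituting into the one remaining equation that mentions X gives: A =?= s(tup(6, 6, 6)).
Bind A := s(tup(6, 6, 6)); substituting into the remaining equations gives: branch(6, one, s(tup(6, 6, 6))) =?= W,  branch(6, n, V) =?= branch(6, n, s(tup(6, 6, 6))).
Bind W := branch(6, one, s(tup(6, 6, 6))); no other remaining equation mentions W. Substituting into the earlier bindings gives Y2 := branch(branch(one, branch(6, one, s(tup(6, 6, 6))), 5), n, tup(one, n, V)), T := branch(tup(branch(branch(one, branch(6, one, s(tup(6, 6, 6))), 5), n, tup(one, n, V)), branch(branch(one, branch(6, one, s(tup(6, 6, 6))), 5), n, tup(one, n, V)), 6), branch(branch(one, branch(6, one, s(tup(6, 6, 6))), 5), n, tup(one, n, V)), leaf(one)).
Decompose branch/3: 6 =?= 6,  n =?= n,  V =?= s(tup(6, 6, 6)).
Delete trivial equation 6 =?= 6.
Delete trivial equation n =?= n.
Bind V := s(tup(6, 6, 6)). Substituting into the earlier bindings gives Y2 := branch(branch(one, branch(6, one, s(tup(6, 6, 6))), 5), n, tup(one, n, s(tup(6, 6, 6)))), T := branch(tup(branch(branch(one, branch(6, one, s(tup(6, 6, 6))), 5), n, tup(one, n, s(tup(6, 6, 6)))), branch(branch(one, branch(6, one, s(tup(6, 6, 6))), 5), n, tup(one, n, s(tup(6, 6, 6)))), 6), branch(branch(one, branch(6, one, s(tup(6, 6, 6))), 5), n, tup(one, n, s(tup(6, 6, 6)))), leaf(one)).
No equations remain and no clash or occurs-check failure arose, so a unifier exists.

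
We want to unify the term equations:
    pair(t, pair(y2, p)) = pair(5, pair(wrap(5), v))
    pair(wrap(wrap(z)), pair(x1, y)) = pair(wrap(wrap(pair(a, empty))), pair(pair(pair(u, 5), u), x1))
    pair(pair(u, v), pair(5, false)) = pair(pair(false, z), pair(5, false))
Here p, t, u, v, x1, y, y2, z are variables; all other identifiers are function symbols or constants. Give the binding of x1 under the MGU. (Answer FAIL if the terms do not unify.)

pair(pair(false, 5), false)

Decompose pair/2: t = 5,  pair(y2, p) = pair(wrap(5), v).
Bind t := 5; no other remaining equation mentions t.
Decompose pair/2: y2 = wrap(5),  p = v.
Bind y2 := wrap(5); no other remaining equation mentions y2.
Bind p := v; no other remaining equation mentions p.
Decompose pair/2: wrap(wrap(z)) = wrap(wrap(pair(a, empty))),  pair(x1, y) = pair(pair(pair(u, 5), u), x1).
Decompose wrap/1: wrap(z) = wrap(pair(a, empty)).
Decompose wrap/1: z = pair(a, empty).
Bind z := pair(a, empty); substituting into the one remaining equation that mentions z gives: pair(pair(u, v), pair(5, false)) = pair(pair(false, pair(a, empty)), pair(5, false)).
Decompose pair/2: x1 = pair(pair(u, 5), u),  y = x1.
Bind x1 := pair(pair(u, 5), u); substituting into the one remaining equation that mentions x1 gives: y = pair(pair(u, 5), u).
Bind y := pair(pair(u, 5), u); no other remaining equation mentions y.
Decompose pair/2: pair(u, v) = pair(false, pair(a, empty)),  pair(5, false) = pair(5, false).
Decompose pair/2: u = false,  v = pair(a, empty).
Bind u := false; no other remaining equation mentions u. Substituting into the earlier bindings gives x1 := pair(pair(false, 5), false), y := pair(pair(false, 5), false).
Bind v := pair(a, empty); no other remaining equation mentions v. Substituting into the earlier binding gives p := pair(a, empty).
Delete trivial equation pair(5, false) = pair(5, false).
MGU = { t ↦ 5, y2 ↦ wrap(5), p ↦ pair(a, empty), z ↦ pair(a, empty), x1 ↦ pair(pair(false, 5), false), y ↦ pair(pair(false, 5), false), u ↦ false, v ↦ pair(a, empty) }, so x1 ↦ pair(pair(false, 5), false).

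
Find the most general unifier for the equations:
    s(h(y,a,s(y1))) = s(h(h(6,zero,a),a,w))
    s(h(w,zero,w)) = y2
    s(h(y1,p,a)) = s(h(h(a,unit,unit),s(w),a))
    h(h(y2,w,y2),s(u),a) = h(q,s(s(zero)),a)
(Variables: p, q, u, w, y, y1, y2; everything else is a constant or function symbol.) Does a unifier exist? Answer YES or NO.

YES

Decompose s/1: h(y,a,s(y1)) = h(h(6,zero,a),a,w).
Decompose h/3: y = h(6,zero,a),  a = a,  s(y1) = w.
Bind y := h(6,zero,a); no other remaining equation mentions y.
Delete trivial equation a = a.
Bind w := s(y1); substituting into the remaining equations gives: s(h(s(y1),zero,s(y1))) = y2,  s(h(y1,p,a)) = s(h(h(a,unit,unit),s(s(y1)),a)),  h(h(y2,s(y1),y2),s(u),a) = h(q,s(s(zero)),a).
Bind y2 := s(h(s(y1),zero,s(y1))); substituting into the one remaining equation that mentions y2 gives: h(h(s(h(s(y1),zero,s(y1))),s(y1),s(h(s(y1),zero,s(y1)))),s(u),a) = h(q,s(s(zero)),a).
Decompose s/1: h(y1,p,a) = h(h(a,unit,unit),s(s(y1)),a).
Decompose h/3: y1 = h(a,unit,unit),  p = s(s(y1)),  a = a.
Bind y1 := h(a,unit,unit); substituting into the 2 remaining equations that mention y1 gives: p = s(s(h(a,unit,unit))),  h(h(s(h(s(h(a,unit,unit)),zero,s(h(a,unit,unit)))),s(h(a,unit,unit)),s(h(s(h(a,unit,unit)),zero,s(h(a,unit,unit))))),s(u),a) = h(q,s(s(zero)),a). Substituting into the earlier bindings gives w := s(h(a,unit,unit)), y2 := s(h(s(h(a,unit,unit)),zero,s(h(a,unit,unit)))).
Bind p := s(s(h(a,unit,unit))); no other remaining equation mentions p.
Delete trivial equation a = a.
Decompose h/3: h(s(h(s(h(a,unit,unit)),zero,s(h(a,unit,unit)))),s(h(a,unit,unit)),s(h(s(h(a,unit,unit)),zero,s(h(a,unit,unit))))) = q,  s(u) = s(s(zero)),  a = a.
Bind q := h(s(h(s(h(a,unit,unit)),zero,s(h(a,unit,unit)))),s(h(a,unit,unit)),s(h(s(h(a,unit,unit)),zero,s(h(a,unit,unit))))); no other remaining equation mentions q.
Decompose s/1: u = s(zero).
Bind u := s(zero); no other remaining equation mentions u.
Delete trivial equation a = a.
No equations remain and no clash or occurs-check failure arose, so a unifier exists.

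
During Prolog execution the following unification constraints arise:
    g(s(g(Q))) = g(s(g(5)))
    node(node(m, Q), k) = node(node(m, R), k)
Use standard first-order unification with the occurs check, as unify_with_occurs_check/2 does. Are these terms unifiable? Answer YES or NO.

Decompose g/1: s(g(Q)) = s(g(5)).
Decompose s/1: g(Q) = g(5).
Decompose g/1: Q = 5.
Bind Q := 5; substituting into the remaining equation gives: node(node(m, 5), k) = node(node(m, R), k).
Decompose node/2: node(m, 5) = node(m, R),  k = k.
Decompose node/2: m = m,  5 = R.
Delete trivial equation m = m.
Bind R := 5; no other remaining equation mentions R.
Delete trivial equation k = k.
No equations remain and no clash or occurs-check failure arose, so a unifier exists.

YES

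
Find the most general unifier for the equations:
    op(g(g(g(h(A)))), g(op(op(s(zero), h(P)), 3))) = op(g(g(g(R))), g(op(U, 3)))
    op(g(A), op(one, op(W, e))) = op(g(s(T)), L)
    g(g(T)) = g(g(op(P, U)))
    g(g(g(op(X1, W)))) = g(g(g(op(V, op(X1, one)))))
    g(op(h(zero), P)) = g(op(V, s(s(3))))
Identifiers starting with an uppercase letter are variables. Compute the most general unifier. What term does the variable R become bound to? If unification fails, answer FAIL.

h(s(op(s(s(3)), op(s(zero), h(s(s(3)))))))

Decompose op/2: g(g(g(h(A)))) = g(g(g(R))),  g(op(op(s(zero), h(P)), 3)) = g(op(U, 3)).
Decompose g/1: g(g(h(A))) = g(g(R)).
Decompose g/1: g(h(A)) = g(R).
Decompose g/1: h(A) = R.
Bind R := h(A); no other remaining equation mentions R.
Decompose g/1: op(op(s(zero), h(P)), 3) = op(U, 3).
Decompose op/2: op(s(zero), h(P)) = U,  3 = 3.
Bind U := op(s(zero), h(P)); substituting into the one remaining equation that mentions U gives: g(g(T)) = g(g(op(P, op(s(zero), h(P))))).
Delete trivial equation 3 = 3.
Decompose op/2: g(A) = g(s(T)),  op(one, op(W, e)) = L.
Decompose g/1: A = s(T).
Bind A := s(T); no other remaining equation mentions A. Substituting into the earlier binding gives R := h(s(T)).
Bind L := op(one, op(W, e)); no other remaining equation mentions L.
Decompose g/1: g(T) = g(op(P, op(s(zero), h(P)))).
Decompose g/1: T = op(P, op(s(zero), h(P))).
Bind T := op(P, op(s(zero), h(P))); no other remaining equation mentions T. Substituting into the earlier bindings gives R := h(s(op(P, op(s(zero), h(P))))), A := s(op(P, op(s(zero), h(P)))).
Decompose g/1: g(g(op(X1, W))) = g(g(op(V, op(X1, one)))).
Decompose g/1: g(op(X1, W)) = g(op(V, op(X1, one))).
Decompose g/1: op(X1, W) = op(V, op(X1, one)).
Decompose op/2: X1 = V,  W = op(X1, one).
Bind X1 := V; substituting into the one remaining equation that mentions X1 gives: W = op(V, one).
Bind W := op(V, one); no other remaining equation mentions W. Substituting into the earlier binding gives L := op(one, op(op(V, one), e)).
Decompose g/1: op(h(zero), P) = op(V, s(s(3))).
Decompose op/2: h(zero) = V,  P = s(s(3)).
Bind V := h(zero); no other remaining equation mentions V. Substituting into the earlier bindings gives L := op(one, op(op(h(zero), one), e)), X1 := h(zero), W := op(h(zero), one).
Bind P := s(s(3)). Substituting into the earlier bindings gives R := h(s(op(s(s(3)), op(s(zero), h(s(s(3))))))), U := op(s(zero), h(s(s(3)))), A := s(op(s(s(3)), op(s(zero), h(s(s(3)))))), T := op(s(s(3)), op(s(zero), h(s(s(3))))).
MGU = { R ↦ h(s(op(s(s(3)), op(s(zero), h(s(s(3))))))), U ↦ op(s(zero), h(s(s(3)))), A ↦ s(op(s(s(3)), op(s(zero), h(s(s(3)))))), L ↦ op(one, op(op(h(zero), one), e)), T ↦ op(s(s(3)), op(s(zero), h(s(s(3))))), X1 ↦ h(zero), W ↦ op(h(zero), one), V ↦ h(zero), P ↦ s(s(3)) }, so R ↦ h(s(op(s(s(3)), op(s(zero), h(s(s(3))))))).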